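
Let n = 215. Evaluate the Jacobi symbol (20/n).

Pull out 2^2: since 215 ≡ 7 (mod 8), (2/215) = +1, so (2/215)^2 = +1.
Reciprocity: 5 ≡ 1 and 215 ≡ 3 (mod 4), so (5/215) = +(215/5).
Reduce top mod 5: now compute (0/5).
Top reduces to 0: gcd > 1, so the symbol is 0.

0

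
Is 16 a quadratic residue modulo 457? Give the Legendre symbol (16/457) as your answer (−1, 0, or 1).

Pull out 2^4: since 457 ≡ 1 (mod 8), (2/457) = +1, so (2/457)^4 = +1.
Reached (1/457) = 1. Collecting the sign flips along the way, the symbol is +1.

1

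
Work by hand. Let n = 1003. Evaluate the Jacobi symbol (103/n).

-1

Reciprocity: 103 ≡ 3 and 1003 ≡ 3 (mod 4), so (103/1003) = −(1003/103).
Reduce top mod 103: now compute (76/103).
Pull out 2^2: since 103 ≡ 7 (mod 8), (2/103) = +1, so (2/103)^2 = +1.
Reciprocity: 19 ≡ 3 and 103 ≡ 3 (mod 4), so (19/103) = −(103/19).
Reduce top mod 19: now compute (8/19).
Pull out 2^3: since 19 ≡ 3 (mod 8), (2/19) = -1, so (2/19)^3 = -1.
Reached (1/19) = 1. Collecting the sign flips along the way, the symbol is -1.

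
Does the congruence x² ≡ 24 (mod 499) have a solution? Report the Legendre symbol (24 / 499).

Pull out 2^3: since 499 ≡ 3 (mod 8), (2/499) = -1, so (2/499)^3 = -1.
Reciprocity: 3 ≡ 3 and 499 ≡ 3 (mod 4), so (3/499) = −(499/3).
Reduce top mod 3: now compute (1/3).
Reached (1/3) = 1. Collecting the sign flips along the way, the symbol is +1.

1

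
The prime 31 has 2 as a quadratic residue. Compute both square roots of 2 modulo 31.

8, 23

Since 31 ≡ 3 (mod 4), a square root of 2 is 2^((31+1)/4) = 2^8 mod 31.
Repeated squaring: 2^2≡4, 2^4≡16, 2^8≡8 (mod 31).
2^8 = 2^(8) ≡ 8 (mod 31).
Check: 8² = 64 ≡ 2 (mod 31). The two roots are 8 and 23.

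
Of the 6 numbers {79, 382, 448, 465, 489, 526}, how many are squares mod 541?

5

(79/541) = +1 → QR.
(382/541) = +1 → QR.
(448/541) = +1 → QR.
(465/541) = +1 → QR.
(489/541) = -1 → non-residue.
(526/541) = +1 → QR.
Total quadratic residues among the 6: 5.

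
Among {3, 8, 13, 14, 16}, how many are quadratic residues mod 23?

4

(3/23) = +1 → QR.
(8/23) = +1 → QR.
(13/23) = +1 → QR.
(14/23) = -1 → non-residue.
(16/23) = +1 → QR.
Total quadratic residues among the 5: 4.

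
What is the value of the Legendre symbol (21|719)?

1

Reciprocity: 21 ≡ 1 and 719 ≡ 3 (mod 4), so (21/719) = +(719/21).
Reduce top mod 21: now compute (5/21).
Reciprocity: 5 ≡ 1 and 21 ≡ 1 (mod 4), so (5/21) = +(21/5).
Reduce top mod 5: now compute (1/5).
Reached (1/5) = 1. Collecting the sign flips along the way, the symbol is +1.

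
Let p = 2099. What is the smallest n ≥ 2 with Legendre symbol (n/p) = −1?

(2/2099) = −1, so 2 is the smallest positive non-residue mod 2099.

2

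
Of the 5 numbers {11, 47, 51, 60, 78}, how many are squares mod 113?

3

(11/113) = +1 → QR.
(47/113) = -1 → non-residue.
(51/113) = +1 → QR.
(60/113) = +1 → QR.
(78/113) = -1 → non-residue.
Total quadratic residues among the 5: 3.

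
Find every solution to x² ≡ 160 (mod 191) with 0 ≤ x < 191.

55, 136

Since 191 ≡ 3 (mod 4), a square root of 160 is 160^((191+1)/4) = 160^48 mod 191.
Repeated squaring: 160^2≡6, 160^4≡36, 160^8≡150, 160^16≡153, 160^32≡107 (mod 191).
160^48 = 160^(32+16) ≡ 136 (mod 191).
Check: 136² = 18496 ≡ 160 (mod 191). The two roots are 55 and 136.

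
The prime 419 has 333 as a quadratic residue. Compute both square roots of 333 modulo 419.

Since 419 ≡ 3 (mod 4), a square root of 333 is 333^((419+1)/4) = 333^105 mod 419.
Repeated squaring: 333^2≡273, 333^4≡366, 333^8≡295, 333^16≡292, 333^32≡207, 333^64≡111 (mod 419).
333^105 = 333^(64+32+8+1) ≡ 137 (mod 419).
Check: 137² = 18769 ≡ 333 (mod 419). The two roots are 137 and 282.

137, 282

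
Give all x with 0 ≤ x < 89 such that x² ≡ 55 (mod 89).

12, 77

89 ≡ 1 (mod 4), so we find a root by search.
Trying successive values, 12² = 144 ≡ 55 (mod 89). The other root is 89 − 12 = 77.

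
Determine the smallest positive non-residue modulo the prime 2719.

(2/2719) = +1, so 2 is a residue.
(3/2719) = −1, so 3 is the smallest positive non-residue mod 2719.

3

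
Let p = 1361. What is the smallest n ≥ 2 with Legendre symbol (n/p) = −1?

(2/1361) = +1, so 2 is a residue.
(3/1361) = −1, so 3 is the smallest positive non-residue mod 1361.

3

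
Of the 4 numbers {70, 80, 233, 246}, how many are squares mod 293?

(70/293) = -1 → non-residue.
(80/293) = -1 → non-residue.
(233/293) = +1 → QR.
(246/293) = -1 → non-residue.
Total quadratic residues among the 4: 1.

1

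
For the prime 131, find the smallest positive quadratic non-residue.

2

(2/131) = −1, so 2 is the smallest positive non-residue mod 131.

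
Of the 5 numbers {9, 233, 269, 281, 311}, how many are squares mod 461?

(9/461) = +1 → QR.
(233/461) = -1 → non-residue.
(269/461) = -1 → non-residue.
(281/461) = +1 → QR.
(311/461) = +1 → QR.
Total quadratic residues among the 5: 3.

3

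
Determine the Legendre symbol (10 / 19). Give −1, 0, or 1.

-1

Pull out 2: since 19 ≡ 3 (mod 8), (2/19) = -1.
Reciprocity: 5 ≡ 1 and 19 ≡ 3 (mod 4), so (5/19) = +(19/5).
Reduce top mod 5: now compute (4/5).
Pull out 2^2: since 5 ≡ 5 (mod 8), (2/5) = -1, so (2/5)^2 = +1.
Reached (1/5) = 1. Collecting the sign flips along the way, the symbol is -1.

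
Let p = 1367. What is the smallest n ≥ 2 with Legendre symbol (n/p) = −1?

5

(2/1367) = +1, so 2 is a residue.
(3/1367) = +1, so 3 is a residue.
(4/1367) = +1, so 4 is a residue.
(5/1367) = −1, so 5 is the smallest positive non-residue mod 1367.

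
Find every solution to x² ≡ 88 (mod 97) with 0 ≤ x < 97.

97 ≡ 1 (mod 4), so we find a root by search.
Trying successive values, 31² = 961 ≡ 88 (mod 97). The other root is 97 − 31 = 66.

31, 66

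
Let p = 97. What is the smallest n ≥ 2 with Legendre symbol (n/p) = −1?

5

(2/97) = +1, so 2 is a residue.
(3/97) = +1, so 3 is a residue.
(4/97) = +1, so 4 is a residue.
(5/97) = −1, so 5 is the smallest positive non-residue mod 97.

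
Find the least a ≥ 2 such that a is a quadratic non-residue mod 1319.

13

(2/1319) = +1, so 2 is a residue.
(3/1319) = +1, so 3 is a residue.
(4/1319) = +1, so 4 is a residue.
(5/1319) = +1, so 5 is a residue.
(6/1319) = +1, so 6 is a residue.
(7/1319) = +1, so 7 is a residue.
(8/1319) = +1, so 8 is a residue.
(9/1319) = +1, so 9 is a residue.
(10/1319) = +1, so 10 is a residue.
(11/1319) = +1, so 11 is a residue.
(12/1319) = +1, so 12 is a residue.
(13/1319) = −1, so 13 is the smallest positive non-residue mod 1319.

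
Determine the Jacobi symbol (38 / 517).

-1

Pull out 2: since 517 ≡ 5 (mod 8), (2/517) = -1.
Reciprocity: 19 ≡ 3 and 517 ≡ 1 (mod 4), so (19/517) = +(517/19).
Reduce top mod 19: now compute (4/19).
Pull out 2^2: since 19 ≡ 3 (mod 8), (2/19) = -1, so (2/19)^2 = +1.
Reached (1/19) = 1. Collecting the sign flips along the way, the symbol is -1.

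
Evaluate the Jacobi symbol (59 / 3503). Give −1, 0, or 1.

Reciprocity: 59 ≡ 3 and 3503 ≡ 3 (mod 4), so (59/3503) = −(3503/59).
Reduce top mod 59: now compute (22/59).
Pull out 2: since 59 ≡ 3 (mod 8), (2/59) = -1.
Reciprocity: 11 ≡ 3 and 59 ≡ 3 (mod 4), so (11/59) = −(59/11).
Reduce top mod 11: now compute (4/11).
Pull out 2^2: since 11 ≡ 3 (mod 8), (2/11) = -1, so (2/11)^2 = +1.
Reached (1/11) = 1. Collecting the sign flips along the way, the symbol is -1.

-1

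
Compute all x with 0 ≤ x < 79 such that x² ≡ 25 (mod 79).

Since 79 ≡ 3 (mod 4), a square root of 25 is 25^((79+1)/4) = 25^20 mod 79.
Repeated squaring: 25^2≡72, 25^4≡49, 25^8≡31, 25^16≡13 (mod 79).
25^20 = 25^(16+4) ≡ 5 (mod 79).
Check: 5² = 25 ≡ 25 (mod 79). The two roots are 5 and 74.

5, 74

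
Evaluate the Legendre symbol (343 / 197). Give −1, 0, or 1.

First reduce: 343 ≡ 146 (mod 197).
Pull out 2: since 197 ≡ 5 (mod 8), (2/197) = -1.
Reciprocity: 73 ≡ 1 and 197 ≡ 1 (mod 4), so (73/197) = +(197/73).
Reduce top mod 73: now compute (51/73).
Reciprocity: 51 ≡ 3 and 73 ≡ 1 (mod 4), so (51/73) = +(73/51).
Reduce top mod 51: now compute (22/51).
Pull out 2: since 51 ≡ 3 (mod 8), (2/51) = -1.
Reciprocity: 11 ≡ 3 and 51 ≡ 3 (mod 4), so (11/51) = −(51/11).
Reduce top mod 11: now compute (7/11).
Reciprocity: 7 ≡ 3 and 11 ≡ 3 (mod 4), so (7/11) = −(11/7).
Reduce top mod 7: now compute (4/7).
Pull out 2^2: since 7 ≡ 7 (mod 8), (2/7) = +1, so (2/7)^2 = +1.
Reached (1/7) = 1. Collecting the sign flips along the way, the symbol is +1.

1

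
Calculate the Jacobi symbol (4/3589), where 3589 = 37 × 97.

Pull out 2^2: since 3589 ≡ 5 (mod 8), (2/3589) = -1, so (2/3589)^2 = +1.
Reached (1/3589) = 1. Collecting the sign flips along the way, the symbol is +1.

1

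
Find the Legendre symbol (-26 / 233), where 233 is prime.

First reduce: -26 ≡ 207 (mod 233).
Reciprocity: 207 ≡ 3 and 233 ≡ 1 (mod 4), so (207/233) = +(233/207).
Reduce top mod 207: now compute (26/207).
Pull out 2: since 207 ≡ 7 (mod 8), (2/207) = +1.
Reciprocity: 13 ≡ 1 and 207 ≡ 3 (mod 4), so (13/207) = +(207/13).
Reduce top mod 13: now compute (12/13).
Pull out 2^2: since 13 ≡ 5 (mod 8), (2/13) = -1, so (2/13)^2 = +1.
Reciprocity: 3 ≡ 3 and 13 ≡ 1 (mod 4), so (3/13) = +(13/3).
Reduce top mod 3: now compute (1/3).
Reached (1/3) = 1. Collecting the sign flips along the way, the symbol is +1.

1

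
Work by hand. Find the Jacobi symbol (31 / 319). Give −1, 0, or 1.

-1

Reciprocity: 31 ≡ 3 and 319 ≡ 3 (mod 4), so (31/319) = −(319/31).
Reduce top mod 31: now compute (9/31).
Reciprocity: 9 ≡ 1 and 31 ≡ 3 (mod 4), so (9/31) = +(31/9).
Reduce top mod 9: now compute (4/9).
Pull out 2^2: since 9 ≡ 1 (mod 8), (2/9) = +1, so (2/9)^2 = +1.
Reached (1/9) = 1. Collecting the sign flips along the way, the symbol is -1.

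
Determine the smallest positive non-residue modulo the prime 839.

(2/839) = +1, so 2 is a residue.
(3/839) = +1, so 3 is a residue.
(4/839) = +1, so 4 is a residue.
(5/839) = +1, so 5 is a residue.
(6/839) = +1, so 6 is a residue.
(7/839) = +1, so 7 is a residue.
(8/839) = +1, so 8 is a residue.
(9/839) = +1, so 9 is a residue.
(10/839) = +1, so 10 is a residue.
(11/839) = −1, so 11 is the smallest positive non-residue mod 839.

11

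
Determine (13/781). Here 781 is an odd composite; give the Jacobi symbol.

1

Reciprocity: 13 ≡ 1 and 781 ≡ 1 (mod 4), so (13/781) = +(781/13).
Reduce top mod 13: now compute (1/13).
Reached (1/13) = 1. Collecting the sign flips along the way, the symbol is +1.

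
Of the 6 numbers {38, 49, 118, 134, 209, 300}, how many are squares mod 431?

5

(38/431) = +1 → QR.
(49/431) = +1 → QR.
(118/431) = +1 → QR.
(134/431) = -1 → non-residue.
(209/431) = +1 → QR.
(300/431) = +1 → QR.
Total quadratic residues among the 6: 5.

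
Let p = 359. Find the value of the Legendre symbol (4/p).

Euler's criterion: (4/359) ≡ 4^179 (mod 359).
4^2 ≡ 16 (mod 359)
4^4 ≡ 256 (mod 359)
4^8 ≡ 198 (mod 359)
4^16 ≡ 73 (mod 359)
4^32 ≡ 303 (mod 359)
4^64 ≡ 264 (mod 359)
4^128 ≡ 50 (mod 359)
4^179 = 4^(128+32+16+2+1) ≡ 1 (mod 359).
Result is 1, so (4/359) = 1.

1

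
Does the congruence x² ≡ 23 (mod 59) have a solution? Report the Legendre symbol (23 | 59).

-1

Euler's criterion: (23/59) ≡ 23^29 (mod 59).
23^2 ≡ 57 (mod 59)
23^4 ≡ 4 (mod 59)
23^8 ≡ 16 (mod 59)
23^16 ≡ 20 (mod 59)
23^29 = 23^(16+8+4+1) ≡ 58 (mod 59).
Result is 58 ≡ −1, so (23/59) = −1.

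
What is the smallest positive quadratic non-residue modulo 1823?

(2/1823) = +1, so 2 is a residue.
(3/1823) = +1, so 3 is a residue.
(4/1823) = +1, so 4 is a residue.
(5/1823) = −1, so 5 is the smallest positive non-residue mod 1823.

5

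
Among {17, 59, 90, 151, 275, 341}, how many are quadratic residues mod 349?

2

(17/349) = +1 → QR.
(59/349) = -1 → non-residue.
(90/349) = -1 → non-residue.
(151/349) = +1 → QR.
(275/349) = -1 → non-residue.
(341/349) = -1 → non-residue.
Total quadratic residues among the 6: 2.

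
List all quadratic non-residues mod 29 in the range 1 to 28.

2,3,8,10,11,12,14,15,17,18,19,21,26,27

Square k = 1,…,14 (k and 29−k give the same square):
1²=1, 2²=4, 3²=9, 4²=16, 5²=25, 6²≡7, 7²≡20, 8²≡6, 9²≡23, 10²≡13, 11²≡5, 12²≡28, 13²≡24, 14²≡22 (mod 29).
The residues are {1, 4, 5, 6, 7, 9, 13, 16, 20, 22, 23, 24, 25, 28}; the non-residues are the remaining 14 nonzero classes.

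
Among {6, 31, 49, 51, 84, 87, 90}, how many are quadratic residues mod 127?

4

(6/127) = -1 → non-residue.
(31/127) = +1 → QR.
(49/127) = +1 → QR.
(51/127) = -1 → non-residue.
(84/127) = +1 → QR.
(87/127) = +1 → QR.
(90/127) = -1 → non-residue.
Total quadratic residues among the 7: 4.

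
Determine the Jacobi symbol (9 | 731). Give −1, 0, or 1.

Reciprocity: 9 ≡ 1 and 731 ≡ 3 (mod 4), so (9/731) = +(731/9).
Reduce top mod 9: now compute (2/9).
Pull out 2: since 9 ≡ 1 (mod 8), (2/9) = +1.
Reached (1/9) = 1. Collecting the sign flips along the way, the symbol is +1.

1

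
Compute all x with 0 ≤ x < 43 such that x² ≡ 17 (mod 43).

19, 24

Since 43 ≡ 3 (mod 4), a square root of 17 is 17^((43+1)/4) = 17^11 mod 43.
Repeated squaring: 17^2≡31, 17^4≡15, 17^8≡10 (mod 43).
17^11 = 17^(8+2+1) ≡ 24 (mod 43).
Check: 24² = 576 ≡ 17 (mod 43). The two roots are 19 and 24.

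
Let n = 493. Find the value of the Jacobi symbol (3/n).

Reciprocity: 3 ≡ 3 and 493 ≡ 1 (mod 4), so (3/493) = +(493/3).
Reduce top mod 3: now compute (1/3).
Reached (1/3) = 1. Collecting the sign flips along the way, the symbol is +1.

1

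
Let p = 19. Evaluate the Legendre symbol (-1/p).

First reduce: -1 ≡ 18 (mod 19).
Pull out 2: since 19 ≡ 3 (mod 8), (2/19) = -1.
Reciprocity: 9 ≡ 1 and 19 ≡ 3 (mod 4), so (9/19) = +(19/9).
Reduce top mod 9: now compute (1/9).
Reached (1/9) = 1. Collecting the sign flips along the way, the symbol is -1.

-1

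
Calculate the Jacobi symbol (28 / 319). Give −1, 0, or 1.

-1

Pull out 2^2: since 319 ≡ 7 (mod 8), (2/319) = +1, so (2/319)^2 = +1.
Reciprocity: 7 ≡ 3 and 319 ≡ 3 (mod 4), so (7/319) = −(319/7).
Reduce top mod 7: now compute (4/7).
Pull out 2^2: since 7 ≡ 7 (mod 8), (2/7) = +1, so (2/7)^2 = +1.
Reached (1/7) = 1. Collecting the sign flips along the way, the symbol is -1.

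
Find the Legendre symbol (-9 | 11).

-1

Euler's criterion: (-9/11) ≡ 2^5 (mod 11).
2^2 ≡ 4 (mod 11)
2^4 ≡ 5 (mod 11)
2^5 = 2^(4+1) ≡ 10 (mod 11).
Result is 10 ≡ −1, so (-9/11) = −1.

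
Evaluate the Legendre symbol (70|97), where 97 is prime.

Euler's criterion: (70/97) ≡ 70^48 (mod 97).
70^2 ≡ 50 (mod 97)
70^4 ≡ 75 (mod 97)
70^8 ≡ 96 (mod 97)
70^16 ≡ 1 (mod 97)
70^32 ≡ 1 (mod 97)
70^48 = 70^(32+16) ≡ 1 (mod 97).
Result is 1, so (70/97) = 1.

1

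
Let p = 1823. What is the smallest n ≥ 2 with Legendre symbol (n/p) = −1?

(2/1823) = +1, so 2 is a residue.
(3/1823) = +1, so 3 is a residue.
(4/1823) = +1, so 4 is a residue.
(5/1823) = −1, so 5 is the smallest positive non-residue mod 1823.

5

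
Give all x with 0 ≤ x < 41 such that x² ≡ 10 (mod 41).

41 ≡ 1 (mod 4), so we find a root by search.
Trying successive values, 16² = 256 ≡ 10 (mod 41). The other root is 41 − 16 = 25.

16, 25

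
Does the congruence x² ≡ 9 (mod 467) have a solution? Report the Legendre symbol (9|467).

1

Euler's criterion: (9/467) ≡ 9^233 (mod 467).
9^2 ≡ 81 (mod 467)
9^4 ≡ 23 (mod 467)
9^8 ≡ 62 (mod 467)
9^16 ≡ 108 (mod 467)
9^32 ≡ 456 (mod 467)
9^64 ≡ 121 (mod 467)
9^128 ≡ 164 (mod 467)
9^233 = 9^(128+64+32+8+1) ≡ 1 (mod 467).
Result is 1, so (9/467) = 1.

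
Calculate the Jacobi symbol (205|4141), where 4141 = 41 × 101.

Reciprocity: 205 ≡ 1 and 4141 ≡ 1 (mod 4), so (205/4141) = +(4141/205).
Reduce top mod 205: now compute (41/205).
Reciprocity: 41 ≡ 1 and 205 ≡ 1 (mod 4), so (41/205) = +(205/41).
Reduce top mod 41: now compute (0/41).
Top reduces to 0: gcd > 1, so the symbol is 0.

0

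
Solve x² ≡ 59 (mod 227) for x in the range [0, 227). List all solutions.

Since 227 ≡ 3 (mod 4), a square root of 59 is 59^((227+1)/4) = 59^57 mod 227.
Repeated squaring: 59^2≡76, 59^4≡101, 59^8≡213, 59^16≡196, 59^32≡53 (mod 227).
59^57 = 59^(32+16+8+1) ≡ 112 (mod 227).
Check: 112² = 12544 ≡ 59 (mod 227). The two roots are 112 and 115.

112, 115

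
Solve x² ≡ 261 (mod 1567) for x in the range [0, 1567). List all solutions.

594, 973

Since 1567 ≡ 3 (mod 4), a square root of 261 is 261^((1567+1)/4) = 261^392 mod 1567.
Repeated squaring: 261^2≡740, 261^4≡717, 261^8≡113, 261^16≡233, 261^32≡1011, 261^64≡437, 261^128≡1362, 261^256≡1283 (mod 1567).
261^392 = 261^(256+128+8) ≡ 594 (mod 1567).
Check: 594² = 352836 ≡ 261 (mod 1567). The two roots are 594 and 973.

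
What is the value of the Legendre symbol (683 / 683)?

First reduce: 683 ≡ 0 (mod 683).
Top reduces to 0: gcd > 1, so the symbol is 0.

0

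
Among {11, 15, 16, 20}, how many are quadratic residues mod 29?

(11/29) = -1 → non-residue.
(15/29) = -1 → non-residue.
(16/29) = +1 → QR.
(20/29) = +1 → QR.
Total quadratic residues among the 4: 2.

2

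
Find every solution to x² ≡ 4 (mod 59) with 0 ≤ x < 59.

2, 57

Since 59 ≡ 3 (mod 4), a square root of 4 is 4^((59+1)/4) = 4^15 mod 59.
Repeated squaring: 4^2≡16, 4^4≡20, 4^8≡46 (mod 59).
4^15 = 4^(8+4+2+1) ≡ 57 (mod 59).
Check: 57² = 3249 ≡ 4 (mod 59). The two roots are 2 and 57.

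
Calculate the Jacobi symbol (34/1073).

1

Pull out 2: since 1073 ≡ 1 (mod 8), (2/1073) = +1.
Reciprocity: 17 ≡ 1 and 1073 ≡ 1 (mod 4), so (17/1073) = +(1073/17).
Reduce top mod 17: now compute (2/17).
Pull out 2: since 17 ≡ 1 (mod 8), (2/17) = +1.
Reached (1/17) = 1. Collecting the sign flips along the way, the symbol is +1.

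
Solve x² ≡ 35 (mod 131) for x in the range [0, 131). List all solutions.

64, 67

Since 131 ≡ 3 (mod 4), a square root of 35 is 35^((131+1)/4) = 35^33 mod 131.
Repeated squaring: 35^2≡46, 35^4≡20, 35^8≡7, 35^16≡49, 35^32≡43 (mod 131).
35^33 = 35^(32+1) ≡ 64 (mod 131).
Check: 64² = 4096 ≡ 35 (mod 131). The two roots are 64 and 67.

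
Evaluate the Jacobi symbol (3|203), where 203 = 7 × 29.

1

Reciprocity: 3 ≡ 3 and 203 ≡ 3 (mod 4), so (3/203) = −(203/3).
Reduce top mod 3: now compute (2/3).
Pull out 2: since 3 ≡ 3 (mod 8), (2/3) = -1.
Reached (1/3) = 1. Collecting the sign flips along the way, the symbol is +1.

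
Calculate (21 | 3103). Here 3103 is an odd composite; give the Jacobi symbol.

1

Reciprocity: 21 ≡ 1 and 3103 ≡ 3 (mod 4), so (21/3103) = +(3103/21).
Reduce top mod 21: now compute (16/21).
Pull out 2^4: since 21 ≡ 5 (mod 8), (2/21) = -1, so (2/21)^4 = +1.
Reached (1/21) = 1. Collecting the sign flips along the way, the symbol is +1.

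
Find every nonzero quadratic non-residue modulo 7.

3 5 6

Square k = 1,…,3 (k and 7−k give the same square):
1²=1, 2²=4, 3²≡2 (mod 7).
The residues are {1, 2, 4}; the non-residues are the remaining 3 nonzero classes.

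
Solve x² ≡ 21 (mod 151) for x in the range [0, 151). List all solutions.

Since 151 ≡ 3 (mod 4), a square root of 21 is 21^((151+1)/4) = 21^38 mod 151.
Repeated squaring: 21^2≡139, 21^4≡144, 21^8≡49, 21^16≡136, 21^32≡74 (mod 151).
21^38 = 21^(32+4+2) ≡ 25 (mod 151).
Check: 25² = 625 ≡ 21 (mod 151). The two roots are 25 and 126.

25, 126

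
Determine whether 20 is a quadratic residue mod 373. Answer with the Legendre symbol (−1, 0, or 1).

-1

Pull out 2^2: since 373 ≡ 5 (mod 8), (2/373) = -1, so (2/373)^2 = +1.
Reciprocity: 5 ≡ 1 and 373 ≡ 1 (mod 4), so (5/373) = +(373/5).
Reduce top mod 5: now compute (3/5).
Reciprocity: 3 ≡ 3 and 5 ≡ 1 (mod 4), so (3/5) = +(5/3).
Reduce top mod 3: now compute (2/3).
Pull out 2: since 3 ≡ 3 (mod 8), (2/3) = -1.
Reached (1/3) = 1. Collecting the sign flips along the way, the symbol is -1.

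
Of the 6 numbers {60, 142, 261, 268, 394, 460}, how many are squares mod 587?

4

(60/587) = -1 → non-residue.
(142/587) = +1 → QR.
(261/587) = +1 → QR.
(268/587) = +1 → QR.
(394/587) = -1 → non-residue.
(460/587) = +1 → QR.
Total quadratic residues among the 6: 4.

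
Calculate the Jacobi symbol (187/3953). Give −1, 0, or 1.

Reciprocity: 187 ≡ 3 and 3953 ≡ 1 (mod 4), so (187/3953) = +(3953/187).
Reduce top mod 187: now compute (26/187).
Pull out 2: since 187 ≡ 3 (mod 8), (2/187) = -1.
Reciprocity: 13 ≡ 1 and 187 ≡ 3 (mod 4), so (13/187) = +(187/13).
Reduce top mod 13: now compute (5/13).
Reciprocity: 5 ≡ 1 and 13 ≡ 1 (mod 4), so (5/13) = +(13/5).
Reduce top mod 5: now compute (3/5).
Reciprocity: 3 ≡ 3 and 5 ≡ 1 (mod 4), so (3/5) = +(5/3).
Reduce top mod 3: now compute (2/3).
Pull out 2: since 3 ≡ 3 (mod 8), (2/3) = -1.
Reached (1/3) = 1. Collecting the sign flips along the way, the symbol is +1.

1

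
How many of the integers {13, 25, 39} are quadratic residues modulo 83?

(13/83) = -1 → non-residue.
(25/83) = +1 → QR.
(39/83) = -1 → non-residue.
Total quadratic residues among the 3: 1.

1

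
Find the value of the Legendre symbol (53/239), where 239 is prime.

-1

Reciprocity: 53 ≡ 1 and 239 ≡ 3 (mod 4), so (53/239) = +(239/53).
Reduce top mod 53: now compute (27/53).
Reciprocity: 27 ≡ 3 and 53 ≡ 1 (mod 4), so (27/53) = +(53/27).
Reduce top mod 27: now compute (26/27).
Pull out 2: since 27 ≡ 3 (mod 8), (2/27) = -1.
Reciprocity: 13 ≡ 1 and 27 ≡ 3 (mod 4), so (13/27) = +(27/13).
Reduce top mod 13: now compute (1/13).
Reached (1/13) = 1. Collecting the sign flips along the way, the symbol is -1.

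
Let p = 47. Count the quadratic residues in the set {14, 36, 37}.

(14/47) = +1 → QR.
(36/47) = +1 → QR.
(37/47) = +1 → QR.
Total quadratic residues among the 3: 3.

3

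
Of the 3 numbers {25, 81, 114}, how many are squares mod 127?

(25/127) = +1 → QR.
(81/127) = +1 → QR.
(114/127) = -1 → non-residue.
Total quadratic residues among the 3: 2.

2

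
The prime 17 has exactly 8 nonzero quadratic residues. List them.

1, 2, 4, 8, 9, 13, 15, 16

Square k = 1,…,8 (k and 17−k give the same square):
1²=1, 2²=4, 3²=9, 4²=16, 5²≡8, 6²≡2, 7²≡15, 8²≡13 (mod 17).
So the quadratic residues mod 17 are {1, 2, 4, 8, 9, 13, 15, 16}.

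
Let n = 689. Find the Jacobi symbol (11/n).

-1

Reciprocity: 11 ≡ 3 and 689 ≡ 1 (mod 4), so (11/689) = +(689/11).
Reduce top mod 11: now compute (7/11).
Reciprocity: 7 ≡ 3 and 11 ≡ 3 (mod 4), so (7/11) = −(11/7).
Reduce top mod 7: now compute (4/7).
Pull out 2^2: since 7 ≡ 7 (mod 8), (2/7) = +1, so (2/7)^2 = +1.
Reached (1/7) = 1. Collecting the sign flips along the way, the symbol is -1.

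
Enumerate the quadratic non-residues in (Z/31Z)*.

3,6,11,12,13,15,17,21,22,23,24,26,27,29,30

Square k = 1,…,15 (k and 31−k give the same square):
1²=1, 2²=4, 3²=9, 4²=16, 5²=25, 6²≡5, 7²≡18, 8²≡2, 9²≡19, 10²≡7, 11²≡28, 12²≡20, 13²≡14, 14²≡10, 15²≡8 (mod 31).
The residues are {1, 2, 4, 5, 7, 8, 9, 10, 14, 16, 18, 19, 20, 25, 28}; the non-residues are the remaining 15 nonzero classes.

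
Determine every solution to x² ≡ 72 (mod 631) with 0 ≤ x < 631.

67, 564

Since 631 ≡ 3 (mod 4), a square root of 72 is 72^((631+1)/4) = 72^158 mod 631.
Repeated squaring: 72^2≡136, 72^4≡197, 72^8≡318, 72^16≡164, 72^32≡394, 72^64≡10, 72^128≡100 (mod 631).
72^158 = 72^(128+16+8+4+2) ≡ 67 (mod 631).
Check: 67² = 4489 ≡ 72 (mod 631). The two roots are 67 and 564.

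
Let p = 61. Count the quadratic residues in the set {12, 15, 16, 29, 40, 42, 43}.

4

(12/61) = +1 → QR.
(15/61) = +1 → QR.
(16/61) = +1 → QR.
(29/61) = -1 → non-residue.
(40/61) = -1 → non-residue.
(42/61) = +1 → QR.
(43/61) = -1 → non-residue.
Total quadratic residues among the 7: 4.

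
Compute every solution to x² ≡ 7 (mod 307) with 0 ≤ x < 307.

Since 307 ≡ 3 (mod 4), a square root of 7 is 7^((307+1)/4) = 7^77 mod 307.
Repeated squaring: 7^2≡49, 7^4≡252, 7^8≡262, 7^16≡183, 7^32≡26, 7^64≡62 (mod 307).
7^77 = 7^(64+8+4+1) ≡ 264 (mod 307).
Check: 264² = 69696 ≡ 7 (mod 307). The two roots are 43 and 264.

43, 264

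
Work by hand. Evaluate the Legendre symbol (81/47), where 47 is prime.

Euler's criterion: (81/47) ≡ 34^23 (mod 47).
34^2 ≡ 28 (mod 47)
34^4 ≡ 32 (mod 47)
34^8 ≡ 37 (mod 47)
34^16 ≡ 6 (mod 47)
34^23 = 34^(16+4+2+1) ≡ 1 (mod 47).
Result is 1, so (81/47) = 1.

1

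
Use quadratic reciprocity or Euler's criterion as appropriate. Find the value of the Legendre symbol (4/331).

1

Euler's criterion: (4/331) ≡ 4^165 (mod 331).
4^2 ≡ 16 (mod 331)
4^4 ≡ 256 (mod 331)
4^8 ≡ 329 (mod 331)
4^16 ≡ 4 (mod 331)
4^32 ≡ 16 (mod 331)
4^64 ≡ 256 (mod 331)
4^128 ≡ 329 (mod 331)
4^165 = 4^(128+32+4+1) ≡ 1 (mod 331).
Result is 1, so (4/331) = 1.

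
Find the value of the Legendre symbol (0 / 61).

0

Top reduces to 0: gcd > 1, so the symbol is 0.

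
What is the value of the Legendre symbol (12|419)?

1

Pull out 2^2: since 419 ≡ 3 (mod 8), (2/419) = -1, so (2/419)^2 = +1.
Reciprocity: 3 ≡ 3 and 419 ≡ 3 (mod 4), so (3/419) = −(419/3).
Reduce top mod 3: now compute (2/3).
Pull out 2: since 3 ≡ 3 (mod 8), (2/3) = -1.
Reached (1/3) = 1. Collecting the sign flips along the way, the symbol is +1.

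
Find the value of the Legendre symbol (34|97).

-1

Euler's criterion: (34/97) ≡ 34^48 (mod 97).
34^2 ≡ 89 (mod 97)
34^4 ≡ 64 (mod 97)
34^8 ≡ 22 (mod 97)
34^16 ≡ 96 (mod 97)
34^32 ≡ 1 (mod 97)
34^48 = 34^(32+16) ≡ 96 (mod 97).
Result is 96 ≡ −1, so (34/97) = −1.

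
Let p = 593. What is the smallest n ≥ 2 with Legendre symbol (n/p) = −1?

(2/593) = +1, so 2 is a residue.
(3/593) = −1, so 3 is the smallest positive non-residue mod 593.

3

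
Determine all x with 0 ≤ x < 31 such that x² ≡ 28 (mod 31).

11, 20

Since 31 ≡ 3 (mod 4), a square root of 28 is 28^((31+1)/4) = 28^8 mod 31.
Repeated squaring: 28^2≡9, 28^4≡19, 28^8≡20 (mod 31).
28^8 = 28^(8) ≡ 20 (mod 31).
Check: 20² = 400 ≡ 28 (mod 31). The two roots are 11 and 20.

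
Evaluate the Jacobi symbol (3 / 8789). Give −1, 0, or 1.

-1

Reciprocity: 3 ≡ 3 and 8789 ≡ 1 (mod 4), so (3/8789) = +(8789/3).
Reduce top mod 3: now compute (2/3).
Pull out 2: since 3 ≡ 3 (mod 8), (2/3) = -1.
Reached (1/3) = 1. Collecting the sign flips along the way, the symbol is -1.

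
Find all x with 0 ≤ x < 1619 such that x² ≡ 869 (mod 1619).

Since 1619 ≡ 3 (mod 4), a square root of 869 is 869^((1619+1)/4) = 869^405 mod 1619.
Repeated squaring: 869^2≡707, 869^4≡1197, 869^8≡1613, 869^16≡36, 869^32≡1296, 869^64≡713, 869^128≡3, 869^256≡9 (mod 1619).
869^405 = 869^(256+128+16+4+1) ≡ 477 (mod 1619).
Check: 477² = 227529 ≡ 869 (mod 1619). The two roots are 477 and 1142.

477, 1142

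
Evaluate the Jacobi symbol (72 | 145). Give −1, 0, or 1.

1

Pull out 2^3: since 145 ≡ 1 (mod 8), (2/145) = +1, so (2/145)^3 = +1.
Reciprocity: 9 ≡ 1 and 145 ≡ 1 (mod 4), so (9/145) = +(145/9).
Reduce top mod 9: now compute (1/9).
Reached (1/9) = 1. Collecting the sign flips along the way, the symbol is +1.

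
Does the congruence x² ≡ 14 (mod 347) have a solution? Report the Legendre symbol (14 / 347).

1

Pull out 2: since 347 ≡ 3 (mod 8), (2/347) = -1.
Reciprocity: 7 ≡ 3 and 347 ≡ 3 (mod 4), so (7/347) = −(347/7).
Reduce top mod 7: now compute (4/7).
Pull out 2^2: since 7 ≡ 7 (mod 8), (2/7) = +1, so (2/7)^2 = +1.
Reached (1/7) = 1. Collecting the sign flips along the way, the symbol is +1.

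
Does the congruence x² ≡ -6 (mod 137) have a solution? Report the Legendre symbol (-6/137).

-1

Euler's criterion: (-6/137) ≡ 131^68 (mod 137).
131^2 ≡ 36 (mod 137)
131^4 ≡ 63 (mod 137)
131^8 ≡ 133 (mod 137)
131^16 ≡ 16 (mod 137)
131^32 ≡ 119 (mod 137)
131^64 ≡ 50 (mod 137)
131^68 = 131^(64+4) ≡ 136 (mod 137).
Result is 136 ≡ −1, so (-6/137) = −1.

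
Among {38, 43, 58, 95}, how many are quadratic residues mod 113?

(38/113) = -1 → non-residue.
(43/113) = -1 → non-residue.
(58/113) = -1 → non-residue.
(95/113) = +1 → QR.
Total quadratic residues among the 4: 1.

1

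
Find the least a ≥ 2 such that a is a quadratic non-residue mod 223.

(2/223) = +1, so 2 is a residue.
(3/223) = −1, so 3 is the smallest positive non-residue mod 223.

3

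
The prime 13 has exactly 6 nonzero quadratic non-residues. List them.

Square k = 1,…,6 (k and 13−k give the same square):
1²=1, 2²=4, 3²=9, 4²≡3, 5²≡12, 6²≡10 (mod 13).
The residues are {1, 3, 4, 9, 10, 12}; the non-residues are the remaining 6 nonzero classes.

2,5,6,7,8,11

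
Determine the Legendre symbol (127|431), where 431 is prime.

-1

Reciprocity: 127 ≡ 3 and 431 ≡ 3 (mod 4), so (127/431) = −(431/127).
Reduce top mod 127: now compute (50/127).
Pull out 2: since 127 ≡ 7 (mod 8), (2/127) = +1.
Reciprocity: 25 ≡ 1 and 127 ≡ 3 (mod 4), so (25/127) = +(127/25).
Reduce top mod 25: now compute (2/25).
Pull out 2: since 25 ≡ 1 (mod 8), (2/25) = +1.
Reached (1/25) = 1. Collecting the sign flips along the way, the symbol is -1.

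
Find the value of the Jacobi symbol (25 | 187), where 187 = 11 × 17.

1

Reciprocity: 25 ≡ 1 and 187 ≡ 3 (mod 4), so (25/187) = +(187/25).
Reduce top mod 25: now compute (12/25).
Pull out 2^2: since 25 ≡ 1 (mod 8), (2/25) = +1, so (2/25)^2 = +1.
Reciprocity: 3 ≡ 3 and 25 ≡ 1 (mod 4), so (3/25) = +(25/3).
Reduce top mod 3: now compute (1/3).
Reached (1/3) = 1. Collecting the sign flips along the way, the symbol is +1.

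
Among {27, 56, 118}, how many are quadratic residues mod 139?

(27/139) = -1 → non-residue.
(56/139) = -1 → non-residue.
(118/139) = +1 → QR.
Total quadratic residues among the 3: 1.

1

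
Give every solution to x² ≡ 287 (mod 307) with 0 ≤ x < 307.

139, 168

Since 307 ≡ 3 (mod 4), a square root of 287 is 287^((307+1)/4) = 287^77 mod 307.
Repeated squaring: 287^2≡93, 287^4≡53, 287^8≡46, 287^16≡274, 287^32≡168, 287^64≡287 (mod 307).
287^77 = 287^(64+8+4+1) ≡ 168 (mod 307).
Check: 168² = 28224 ≡ 287 (mod 307). The two roots are 139 and 168.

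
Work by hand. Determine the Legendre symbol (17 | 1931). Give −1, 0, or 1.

-1

Reciprocity: 17 ≡ 1 and 1931 ≡ 3 (mod 4), so (17/1931) = +(1931/17).
Reduce top mod 17: now compute (10/17).
Pull out 2: since 17 ≡ 1 (mod 8), (2/17) = +1.
Reciprocity: 5 ≡ 1 and 17 ≡ 1 (mod 4), so (5/17) = +(17/5).
Reduce top mod 5: now compute (2/5).
Pull out 2: since 5 ≡ 5 (mod 8), (2/5) = -1.
Reached (1/5) = 1. Collecting the sign flips along the way, the symbol is -1.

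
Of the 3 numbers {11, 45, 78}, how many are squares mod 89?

3

(11/89) = +1 → QR.
(45/89) = +1 → QR.
(78/89) = +1 → QR.
Total quadratic residues among the 3: 3.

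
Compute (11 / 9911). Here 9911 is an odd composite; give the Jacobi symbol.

Reciprocity: 11 ≡ 3 and 9911 ≡ 3 (mod 4), so (11/9911) = −(9911/11).
Reduce top mod 11: now compute (0/11).
Top reduces to 0: gcd > 1, so the symbol is 0.

0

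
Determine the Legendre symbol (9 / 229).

1

Euler's criterion: (9/229) ≡ 9^114 (mod 229).
9^2 ≡ 81 (mod 229)
9^4 ≡ 149 (mod 229)
9^8 ≡ 217 (mod 229)
9^16 ≡ 144 (mod 229)
9^32 ≡ 126 (mod 229)
9^64 ≡ 75 (mod 229)
9^114 = 9^(64+32+16+2) ≡ 1 (mod 229).
Result is 1, so (9/229) = 1.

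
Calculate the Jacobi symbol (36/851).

Pull out 2^2: since 851 ≡ 3 (mod 8), (2/851) = -1, so (2/851)^2 = +1.
Reciprocity: 9 ≡ 1 and 851 ≡ 3 (mod 4), so (9/851) = +(851/9).
Reduce top mod 9: now compute (5/9).
Reciprocity: 5 ≡ 1 and 9 ≡ 1 (mod 4), so (5/9) = +(9/5).
Reduce top mod 5: now compute (4/5).
Pull out 2^2: since 5 ≡ 5 (mod 8), (2/5) = -1, so (2/5)^2 = +1.
Reached (1/5) = 1. Collecting the sign flips along the way, the symbol is +1.

1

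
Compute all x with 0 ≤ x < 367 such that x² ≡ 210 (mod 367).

111, 256

Since 367 ≡ 3 (mod 4), a square root of 210 is 210^((367+1)/4) = 210^92 mod 367.
Repeated squaring: 210^2≡60, 210^4≡297, 210^8≡129, 210^16≡126, 210^32≡95, 210^64≡217 (mod 367).
210^92 = 210^(64+16+8+4) ≡ 256 (mod 367).
Check: 256² = 65536 ≡ 210 (mod 367). The two roots are 111 and 256.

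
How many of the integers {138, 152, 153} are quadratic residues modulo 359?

(138/359) = +1 → QR.
(152/359) = -1 → non-residue.
(153/359) = +1 → QR.
Total quadratic residues among the 3: 2.

2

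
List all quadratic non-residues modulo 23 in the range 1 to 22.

5 7 10 11 14 15 17 19 20 21 22

Square k = 1,…,11 (k and 23−k give the same square):
1²=1, 2²=4, 3²=9, 4²=16, 5²≡2, 6²≡13, 7²≡3, 8²≡18, 9²≡12, 10²≡8, 11²≡6 (mod 23).
The residues are {1, 2, 3, 4, 6, 8, 9, 12, 13, 16, 18}; the non-residues are the remaining 11 nonzero classes.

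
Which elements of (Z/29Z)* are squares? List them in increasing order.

Square k = 1,…,14 (k and 29−k give the same square):
1²=1, 2²=4, 3²=9, 4²=16, 5²=25, 6²≡7, 7²≡20, 8²≡6, 9²≡23, 10²≡13, 11²≡5, 12²≡28, 13²≡24, 14²≡22 (mod 29).
So the quadratic residues mod 29 are {1, 4, 5, 6, 7, 9, 13, 16, 20, 22, 23, 24, 25, 28}.

1 4 5 6 7 9 13 16 20 22 23 24 25 28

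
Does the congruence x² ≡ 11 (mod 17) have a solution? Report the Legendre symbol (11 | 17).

-1

Reciprocity: 11 ≡ 3 and 17 ≡ 1 (mod 4), so (11/17) = +(17/11).
Reduce top mod 11: now compute (6/11).
Pull out 2: since 11 ≡ 3 (mod 8), (2/11) = -1.
Reciprocity: 3 ≡ 3 and 11 ≡ 3 (mod 4), so (3/11) = −(11/3).
Reduce top mod 3: now compute (2/3).
Pull out 2: since 3 ≡ 3 (mod 8), (2/3) = -1.
Reached (1/3) = 1. Collecting the sign flips along the way, the symbol is -1.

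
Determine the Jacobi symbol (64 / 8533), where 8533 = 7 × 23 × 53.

1

Pull out 2^6: since 8533 ≡ 5 (mod 8), (2/8533) = -1, so (2/8533)^6 = +1.
Reached (1/8533) = 1. Collecting the sign flips along the way, the symbol is +1.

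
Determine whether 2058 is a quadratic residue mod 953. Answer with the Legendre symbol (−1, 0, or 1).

-1

Euler's criterion: (2058/953) ≡ 152^476 (mod 953).
152^2 ≡ 232 (mod 953)
152^4 ≡ 456 (mod 953)
152^8 ≡ 182 (mod 953)
152^16 ≡ 722 (mod 953)
152^32 ≡ 946 (mod 953)
152^64 ≡ 49 (mod 953)
152^128 ≡ 495 (mod 953)
152^256 ≡ 104 (mod 953)
152^476 = 152^(256+128+64+16+8+4) ≡ 952 (mod 953).
Result is 952 ≡ −1, so (2058/953) = −1.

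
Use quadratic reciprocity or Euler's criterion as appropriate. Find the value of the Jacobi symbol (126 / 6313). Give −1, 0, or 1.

Pull out 2: since 6313 ≡ 1 (mod 8), (2/6313) = +1.
Reciprocity: 63 ≡ 3 and 6313 ≡ 1 (mod 4), so (63/6313) = +(6313/63).
Reduce top mod 63: now compute (13/63).
Reciprocity: 13 ≡ 1 and 63 ≡ 3 (mod 4), so (13/63) = +(63/13).
Reduce top mod 13: now compute (11/13).
Reciprocity: 11 ≡ 3 and 13 ≡ 1 (mod 4), so (11/13) = +(13/11).
Reduce top mod 11: now compute (2/11).
Pull out 2: since 11 ≡ 3 (mod 8), (2/11) = -1.
Reached (1/11) = 1. Collecting the sign flips along the way, the symbol is -1.

-1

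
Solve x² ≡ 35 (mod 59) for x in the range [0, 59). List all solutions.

Since 59 ≡ 3 (mod 4), a square root of 35 is 35^((59+1)/4) = 35^15 mod 59.
Repeated squaring: 35^2≡45, 35^4≡19, 35^8≡7 (mod 59).
35^15 = 35^(8+4+2+1) ≡ 25 (mod 59).
Check: 25² = 625 ≡ 35 (mod 59). The two roots are 25 and 34.

25, 34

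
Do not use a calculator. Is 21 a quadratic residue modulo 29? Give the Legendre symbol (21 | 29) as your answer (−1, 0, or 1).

-1

Reciprocity: 21 ≡ 1 and 29 ≡ 1 (mod 4), so (21/29) = +(29/21).
Reduce top mod 21: now compute (8/21).
Pull out 2^3: since 21 ≡ 5 (mod 8), (2/21) = -1, so (2/21)^3 = -1.
Reached (1/21) = 1. Collecting the sign flips along the way, the symbol is -1.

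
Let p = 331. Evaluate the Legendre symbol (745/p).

Euler's criterion: (745/331) ≡ 83^165 (mod 331).
83^2 ≡ 269 (mod 331)
83^4 ≡ 203 (mod 331)
83^8 ≡ 165 (mod 331)
83^16 ≡ 83 (mod 331)
83^32 ≡ 269 (mod 331)
83^64 ≡ 203 (mod 331)
83^128 ≡ 165 (mod 331)
83^165 = 83^(128+32+4+1) ≡ 1 (mod 331).
Result is 1, so (745/331) = 1.

1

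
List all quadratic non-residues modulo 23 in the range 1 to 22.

5,7,10,11,14,15,17,19,20,21,22

Square k = 1,…,11 (k and 23−k give the same square):
1²=1, 2²=4, 3²=9, 4²=16, 5²≡2, 6²≡13, 7²≡3, 8²≡18, 9²≡12, 10²≡8, 11²≡6 (mod 23).
The residues are {1, 2, 3, 4, 6, 8, 9, 12, 13, 16, 18}; the non-residues are the remaining 11 nonzero classes.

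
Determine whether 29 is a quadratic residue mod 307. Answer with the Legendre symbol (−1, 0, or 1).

-1

Euler's criterion: (29/307) ≡ 29^153 (mod 307).
29^2 ≡ 227 (mod 307)
29^4 ≡ 260 (mod 307)
29^8 ≡ 60 (mod 307)
29^16 ≡ 223 (mod 307)
29^32 ≡ 302 (mod 307)
29^64 ≡ 25 (mod 307)
29^128 ≡ 11 (mod 307)
29^153 = 29^(128+16+8+1) ≡ 306 (mod 307).
Result is 306 ≡ −1, so (29/307) = −1.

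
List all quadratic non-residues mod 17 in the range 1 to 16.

Square k = 1,…,8 (k and 17−k give the same square):
1²=1, 2²=4, 3²=9, 4²=16, 5²≡8, 6²≡2, 7²≡15, 8²≡13 (mod 17).
The residues are {1, 2, 4, 8, 9, 13, 15, 16}; the non-residues are the remaining 8 nonzero classes.

3, 5, 6, 7, 10, 11, 12, 14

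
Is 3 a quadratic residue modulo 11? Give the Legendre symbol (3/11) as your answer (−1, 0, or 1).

1

Reciprocity: 3 ≡ 3 and 11 ≡ 3 (mod 4), so (3/11) = −(11/3).
Reduce top mod 3: now compute (2/3).
Pull out 2: since 3 ≡ 3 (mod 8), (2/3) = -1.
Reached (1/3) = 1. Collecting the sign flips along the way, the symbol is +1.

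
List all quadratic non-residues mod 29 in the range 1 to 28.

Square k = 1,…,14 (k and 29−k give the same square):
1²=1, 2²=4, 3²=9, 4²=16, 5²=25, 6²≡7, 7²≡20, 8²≡6, 9²≡23, 10²≡13, 11²≡5, 12²≡28, 13²≡24, 14²≡22 (mod 29).
The residues are {1, 4, 5, 6, 7, 9, 13, 16, 20, 22, 23, 24, 25, 28}; the non-residues are the remaining 14 nonzero classes.

2, 3, 8, 10, 11, 12, 14, 15, 17, 18, 19, 21, 26, 27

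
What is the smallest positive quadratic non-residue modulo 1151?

(2/1151) = +1, so 2 is a residue.
(3/1151) = +1, so 3 is a residue.
(4/1151) = +1, so 4 is a residue.
(5/1151) = +1, so 5 is a residue.
(6/1151) = +1, so 6 is a residue.
(7/1151) = +1, so 7 is a residue.
(8/1151) = +1, so 8 is a residue.
(9/1151) = +1, so 9 is a residue.
(10/1151) = +1, so 10 is a residue.
(11/1151) = +1, so 11 is a residue.
(12/1151) = +1, so 12 is a residue.
(13/1151) = −1, so 13 is the smallest positive non-residue mod 1151.

13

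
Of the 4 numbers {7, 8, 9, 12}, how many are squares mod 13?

(7/13) = -1 → non-residue.
(8/13) = -1 → non-residue.
(9/13) = +1 → QR.
(12/13) = +1 → QR.
Total quadratic residues among the 4: 2.

2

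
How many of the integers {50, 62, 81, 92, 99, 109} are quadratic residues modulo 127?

(50/127) = +1 → QR.
(62/127) = +1 → QR.
(81/127) = +1 → QR.
(92/127) = -1 → non-residue.
(99/127) = +1 → QR.
(109/127) = -1 → non-residue.
Total quadratic residues among the 6: 4.

4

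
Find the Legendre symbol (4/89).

1

Pull out 2^2: since 89 ≡ 1 (mod 8), (2/89) = +1, so (2/89)^2 = +1.
Reached (1/89) = 1. Collecting the sign flips along the way, the symbol is +1.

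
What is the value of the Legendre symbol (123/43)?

First reduce: 123 ≡ 37 (mod 43).
Reciprocity: 37 ≡ 1 and 43 ≡ 3 (mod 4), so (37/43) = +(43/37).
Reduce top mod 37: now compute (6/37).
Pull out 2: since 37 ≡ 5 (mod 8), (2/37) = -1.
Reciprocity: 3 ≡ 3 and 37 ≡ 1 (mod 4), so (3/37) = +(37/3).
Reduce top mod 3: now compute (1/3).
Reached (1/3) = 1. Collecting the sign flips along the way, the symbol is -1.

-1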